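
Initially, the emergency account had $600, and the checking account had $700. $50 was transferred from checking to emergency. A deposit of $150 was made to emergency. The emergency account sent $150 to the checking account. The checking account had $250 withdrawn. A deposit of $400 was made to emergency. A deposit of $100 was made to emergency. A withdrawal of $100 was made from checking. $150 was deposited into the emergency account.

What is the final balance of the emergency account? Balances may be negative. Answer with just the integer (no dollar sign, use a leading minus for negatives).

Tracking account balances step by step:
Start: emergency=600, checking=700
Event 1 (transfer 50 checking -> emergency): checking: 700 - 50 = 650, emergency: 600 + 50 = 650. Balances: emergency=650, checking=650
Event 2 (deposit 150 to emergency): emergency: 650 + 150 = 800. Balances: emergency=800, checking=650
Event 3 (transfer 150 emergency -> checking): emergency: 800 - 150 = 650, checking: 650 + 150 = 800. Balances: emergency=650, checking=800
Event 4 (withdraw 250 from checking): checking: 800 - 250 = 550. Balances: emergency=650, checking=550
Event 5 (deposit 400 to emergency): emergency: 650 + 400 = 1050. Balances: emergency=1050, checking=550
Event 6 (deposit 100 to emergency): emergency: 1050 + 100 = 1150. Balances: emergency=1150, checking=550
Event 7 (withdraw 100 from checking): checking: 550 - 100 = 450. Balances: emergency=1150, checking=450
Event 8 (deposit 150 to emergency): emergency: 1150 + 150 = 1300. Balances: emergency=1300, checking=450

Final balance of emergency: 1300

Answer: 1300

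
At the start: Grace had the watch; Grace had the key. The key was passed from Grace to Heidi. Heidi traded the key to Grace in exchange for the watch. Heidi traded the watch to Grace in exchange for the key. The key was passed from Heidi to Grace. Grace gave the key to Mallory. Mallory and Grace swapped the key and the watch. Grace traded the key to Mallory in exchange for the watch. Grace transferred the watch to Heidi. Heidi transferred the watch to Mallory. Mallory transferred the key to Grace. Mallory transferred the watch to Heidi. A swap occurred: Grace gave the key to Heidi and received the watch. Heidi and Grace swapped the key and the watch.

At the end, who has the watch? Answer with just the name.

Tracking all object holders:
Start: watch:Grace, key:Grace
Event 1 (give key: Grace -> Heidi). State: watch:Grace, key:Heidi
Event 2 (swap key<->watch: now key:Grace, watch:Heidi). State: watch:Heidi, key:Grace
Event 3 (swap watch<->key: now watch:Grace, key:Heidi). State: watch:Grace, key:Heidi
Event 4 (give key: Heidi -> Grace). State: watch:Grace, key:Grace
Event 5 (give key: Grace -> Mallory). State: watch:Grace, key:Mallory
Event 6 (swap key<->watch: now key:Grace, watch:Mallory). State: watch:Mallory, key:Grace
Event 7 (swap key<->watch: now key:Mallory, watch:Grace). State: watch:Grace, key:Mallory
Event 8 (give watch: Grace -> Heidi). State: watch:Heidi, key:Mallory
Event 9 (give watch: Heidi -> Mallory). State: watch:Mallory, key:Mallory
Event 10 (give key: Mallory -> Grace). State: watch:Mallory, key:Grace
Event 11 (give watch: Mallory -> Heidi). State: watch:Heidi, key:Grace
Event 12 (swap key<->watch: now key:Heidi, watch:Grace). State: watch:Grace, key:Heidi
Event 13 (swap key<->watch: now key:Grace, watch:Heidi). State: watch:Heidi, key:Grace

Final state: watch:Heidi, key:Grace
The watch is held by Heidi.

Answer: Heidi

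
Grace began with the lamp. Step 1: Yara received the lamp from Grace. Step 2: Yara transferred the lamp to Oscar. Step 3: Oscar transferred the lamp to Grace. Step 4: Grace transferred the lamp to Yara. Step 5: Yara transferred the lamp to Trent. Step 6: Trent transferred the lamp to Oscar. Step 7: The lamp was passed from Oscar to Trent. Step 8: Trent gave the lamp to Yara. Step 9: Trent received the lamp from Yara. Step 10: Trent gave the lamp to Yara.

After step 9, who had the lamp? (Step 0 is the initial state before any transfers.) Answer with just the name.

Tracking the lamp holder through step 9:
After step 0 (start): Grace
After step 1: Yara
After step 2: Oscar
After step 3: Grace
After step 4: Yara
After step 5: Trent
After step 6: Oscar
After step 7: Trent
After step 8: Yara
After step 9: Trent

At step 9, the holder is Trent.

Answer: Trent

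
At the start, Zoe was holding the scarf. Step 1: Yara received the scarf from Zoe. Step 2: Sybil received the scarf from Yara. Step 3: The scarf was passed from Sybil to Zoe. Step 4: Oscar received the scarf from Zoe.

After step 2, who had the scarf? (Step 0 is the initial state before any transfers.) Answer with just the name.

Tracking the scarf holder through step 2:
After step 0 (start): Zoe
After step 1: Yara
After step 2: Sybil

At step 2, the holder is Sybil.

Answer: Sybil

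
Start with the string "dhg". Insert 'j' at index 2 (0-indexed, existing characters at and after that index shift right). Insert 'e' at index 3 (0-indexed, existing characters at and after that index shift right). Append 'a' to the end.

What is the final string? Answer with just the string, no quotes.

Applying each edit step by step:
Start: "dhg"
Op 1 (insert 'j' at idx 2): "dhg" -> "dhjg"
Op 2 (insert 'e' at idx 3): "dhjg" -> "dhjeg"
Op 3 (append 'a'): "dhjeg" -> "dhjega"

Answer: dhjega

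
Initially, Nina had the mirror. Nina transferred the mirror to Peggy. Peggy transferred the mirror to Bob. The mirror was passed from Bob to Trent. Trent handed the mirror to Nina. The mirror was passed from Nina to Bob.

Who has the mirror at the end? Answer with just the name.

Answer: Bob

Derivation:
Tracking the mirror through each event:
Start: Nina has the mirror.
After event 1: Peggy has the mirror.
After event 2: Bob has the mirror.
After event 3: Trent has the mirror.
After event 4: Nina has the mirror.
After event 5: Bob has the mirror.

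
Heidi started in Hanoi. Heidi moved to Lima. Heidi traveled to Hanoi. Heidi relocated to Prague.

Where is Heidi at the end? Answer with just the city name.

Answer: Prague

Derivation:
Tracking Heidi's location:
Start: Heidi is in Hanoi.
After move 1: Hanoi -> Lima. Heidi is in Lima.
After move 2: Lima -> Hanoi. Heidi is in Hanoi.
After move 3: Hanoi -> Prague. Heidi is in Prague.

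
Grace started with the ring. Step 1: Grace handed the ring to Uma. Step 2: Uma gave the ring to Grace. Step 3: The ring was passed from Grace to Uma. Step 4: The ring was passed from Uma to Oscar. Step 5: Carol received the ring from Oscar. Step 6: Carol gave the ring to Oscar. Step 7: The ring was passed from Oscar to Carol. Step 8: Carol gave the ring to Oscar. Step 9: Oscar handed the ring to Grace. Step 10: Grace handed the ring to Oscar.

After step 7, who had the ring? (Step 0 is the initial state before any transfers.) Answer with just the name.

Tracking the ring holder through step 7:
After step 0 (start): Grace
After step 1: Uma
After step 2: Grace
After step 3: Uma
After step 4: Oscar
After step 5: Carol
After step 6: Oscar
After step 7: Carol

At step 7, the holder is Carol.

Answer: Carol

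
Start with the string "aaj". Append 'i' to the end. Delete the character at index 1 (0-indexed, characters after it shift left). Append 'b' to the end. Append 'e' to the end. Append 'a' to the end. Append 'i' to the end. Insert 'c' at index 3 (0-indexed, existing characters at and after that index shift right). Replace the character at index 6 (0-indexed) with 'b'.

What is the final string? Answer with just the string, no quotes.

Applying each edit step by step:
Start: "aaj"
Op 1 (append 'i'): "aaj" -> "aaji"
Op 2 (delete idx 1 = 'a'): "aaji" -> "aji"
Op 3 (append 'b'): "aji" -> "ajib"
Op 4 (append 'e'): "ajib" -> "ajibe"
Op 5 (append 'a'): "ajibe" -> "ajibea"
Op 6 (append 'i'): "ajibea" -> "ajibeai"
Op 7 (insert 'c' at idx 3): "ajibeai" -> "ajicbeai"
Op 8 (replace idx 6: 'a' -> 'b'): "ajicbeai" -> "ajicbebi"

Answer: ajicbebi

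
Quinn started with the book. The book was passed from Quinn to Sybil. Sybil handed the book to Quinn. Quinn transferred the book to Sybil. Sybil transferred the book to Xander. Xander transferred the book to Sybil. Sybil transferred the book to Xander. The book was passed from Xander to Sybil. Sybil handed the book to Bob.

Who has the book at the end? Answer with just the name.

Answer: Bob

Derivation:
Tracking the book through each event:
Start: Quinn has the book.
After event 1: Sybil has the book.
After event 2: Quinn has the book.
After event 3: Sybil has the book.
After event 4: Xander has the book.
After event 5: Sybil has the book.
After event 6: Xander has the book.
After event 7: Sybil has the book.
After event 8: Bob has the book.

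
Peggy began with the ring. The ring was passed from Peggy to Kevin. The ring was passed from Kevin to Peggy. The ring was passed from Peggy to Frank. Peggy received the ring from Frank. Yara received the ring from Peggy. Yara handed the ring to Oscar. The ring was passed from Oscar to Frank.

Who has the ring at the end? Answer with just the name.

Tracking the ring through each event:
Start: Peggy has the ring.
After event 1: Kevin has the ring.
After event 2: Peggy has the ring.
After event 3: Frank has the ring.
After event 4: Peggy has the ring.
After event 5: Yara has the ring.
After event 6: Oscar has the ring.
After event 7: Frank has the ring.

Answer: Frank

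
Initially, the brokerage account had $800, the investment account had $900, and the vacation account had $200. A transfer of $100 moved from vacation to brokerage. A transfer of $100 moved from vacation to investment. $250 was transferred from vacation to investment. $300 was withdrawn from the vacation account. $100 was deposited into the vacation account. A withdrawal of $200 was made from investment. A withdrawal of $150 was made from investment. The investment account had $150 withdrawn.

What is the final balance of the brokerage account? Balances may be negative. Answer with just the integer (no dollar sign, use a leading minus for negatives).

Tracking account balances step by step:
Start: brokerage=800, investment=900, vacation=200
Event 1 (transfer 100 vacation -> brokerage): vacation: 200 - 100 = 100, brokerage: 800 + 100 = 900. Balances: brokerage=900, investment=900, vacation=100
Event 2 (transfer 100 vacation -> investment): vacation: 100 - 100 = 0, investment: 900 + 100 = 1000. Balances: brokerage=900, investment=1000, vacation=0
Event 3 (transfer 250 vacation -> investment): vacation: 0 - 250 = -250, investment: 1000 + 250 = 1250. Balances: brokerage=900, investment=1250, vacation=-250
Event 4 (withdraw 300 from vacation): vacation: -250 - 300 = -550. Balances: brokerage=900, investment=1250, vacation=-550
Event 5 (deposit 100 to vacation): vacation: -550 + 100 = -450. Balances: brokerage=900, investment=1250, vacation=-450
Event 6 (withdraw 200 from investment): investment: 1250 - 200 = 1050. Balances: brokerage=900, investment=1050, vacation=-450
Event 7 (withdraw 150 from investment): investment: 1050 - 150 = 900. Balances: brokerage=900, investment=900, vacation=-450
Event 8 (withdraw 150 from investment): investment: 900 - 150 = 750. Balances: brokerage=900, investment=750, vacation=-450

Final balance of brokerage: 900

Answer: 900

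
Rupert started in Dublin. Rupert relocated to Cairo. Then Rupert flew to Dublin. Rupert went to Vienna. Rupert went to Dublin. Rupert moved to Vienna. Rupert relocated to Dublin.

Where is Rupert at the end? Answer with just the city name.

Tracking Rupert's location:
Start: Rupert is in Dublin.
After move 1: Dublin -> Cairo. Rupert is in Cairo.
After move 2: Cairo -> Dublin. Rupert is in Dublin.
After move 3: Dublin -> Vienna. Rupert is in Vienna.
After move 4: Vienna -> Dublin. Rupert is in Dublin.
After move 5: Dublin -> Vienna. Rupert is in Vienna.
After move 6: Vienna -> Dublin. Rupert is in Dublin.

Answer: Dublin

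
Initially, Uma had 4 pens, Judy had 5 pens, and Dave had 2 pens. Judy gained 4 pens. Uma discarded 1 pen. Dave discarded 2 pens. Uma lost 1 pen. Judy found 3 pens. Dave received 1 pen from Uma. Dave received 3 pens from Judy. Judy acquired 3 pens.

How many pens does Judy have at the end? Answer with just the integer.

Answer: 12

Derivation:
Tracking counts step by step:
Start: Uma=4, Judy=5, Dave=2
Event 1 (Judy +4): Judy: 5 -> 9. State: Uma=4, Judy=9, Dave=2
Event 2 (Uma -1): Uma: 4 -> 3. State: Uma=3, Judy=9, Dave=2
Event 3 (Dave -2): Dave: 2 -> 0. State: Uma=3, Judy=9, Dave=0
Event 4 (Uma -1): Uma: 3 -> 2. State: Uma=2, Judy=9, Dave=0
Event 5 (Judy +3): Judy: 9 -> 12. State: Uma=2, Judy=12, Dave=0
Event 6 (Uma -> Dave, 1): Uma: 2 -> 1, Dave: 0 -> 1. State: Uma=1, Judy=12, Dave=1
Event 7 (Judy -> Dave, 3): Judy: 12 -> 9, Dave: 1 -> 4. State: Uma=1, Judy=9, Dave=4
Event 8 (Judy +3): Judy: 9 -> 12. State: Uma=1, Judy=12, Dave=4

Judy's final count: 12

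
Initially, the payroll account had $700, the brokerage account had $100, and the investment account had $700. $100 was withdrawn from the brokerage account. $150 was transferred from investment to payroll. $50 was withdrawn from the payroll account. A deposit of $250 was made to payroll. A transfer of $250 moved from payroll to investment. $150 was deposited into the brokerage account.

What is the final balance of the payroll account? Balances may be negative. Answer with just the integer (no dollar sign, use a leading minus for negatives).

Tracking account balances step by step:
Start: payroll=700, brokerage=100, investment=700
Event 1 (withdraw 100 from brokerage): brokerage: 100 - 100 = 0. Balances: payroll=700, brokerage=0, investment=700
Event 2 (transfer 150 investment -> payroll): investment: 700 - 150 = 550, payroll: 700 + 150 = 850. Balances: payroll=850, brokerage=0, investment=550
Event 3 (withdraw 50 from payroll): payroll: 850 - 50 = 800. Balances: payroll=800, brokerage=0, investment=550
Event 4 (deposit 250 to payroll): payroll: 800 + 250 = 1050. Balances: payroll=1050, brokerage=0, investment=550
Event 5 (transfer 250 payroll -> investment): payroll: 1050 - 250 = 800, investment: 550 + 250 = 800. Balances: payroll=800, brokerage=0, investment=800
Event 6 (deposit 150 to brokerage): brokerage: 0 + 150 = 150. Balances: payroll=800, brokerage=150, investment=800

Final balance of payroll: 800

Answer: 800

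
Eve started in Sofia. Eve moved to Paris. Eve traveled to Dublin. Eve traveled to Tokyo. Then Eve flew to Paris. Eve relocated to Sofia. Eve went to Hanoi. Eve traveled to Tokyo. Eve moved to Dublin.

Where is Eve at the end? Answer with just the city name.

Tracking Eve's location:
Start: Eve is in Sofia.
After move 1: Sofia -> Paris. Eve is in Paris.
After move 2: Paris -> Dublin. Eve is in Dublin.
After move 3: Dublin -> Tokyo. Eve is in Tokyo.
After move 4: Tokyo -> Paris. Eve is in Paris.
After move 5: Paris -> Sofia. Eve is in Sofia.
After move 6: Sofia -> Hanoi. Eve is in Hanoi.
After move 7: Hanoi -> Tokyo. Eve is in Tokyo.
After move 8: Tokyo -> Dublin. Eve is in Dublin.

Answer: Dublin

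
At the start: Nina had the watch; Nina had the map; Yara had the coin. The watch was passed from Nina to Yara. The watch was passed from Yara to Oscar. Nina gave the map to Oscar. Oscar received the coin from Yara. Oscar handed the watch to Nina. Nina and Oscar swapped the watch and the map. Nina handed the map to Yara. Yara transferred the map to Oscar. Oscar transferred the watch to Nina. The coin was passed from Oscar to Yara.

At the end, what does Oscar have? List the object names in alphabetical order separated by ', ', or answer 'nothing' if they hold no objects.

Answer: map

Derivation:
Tracking all object holders:
Start: watch:Nina, map:Nina, coin:Yara
Event 1 (give watch: Nina -> Yara). State: watch:Yara, map:Nina, coin:Yara
Event 2 (give watch: Yara -> Oscar). State: watch:Oscar, map:Nina, coin:Yara
Event 3 (give map: Nina -> Oscar). State: watch:Oscar, map:Oscar, coin:Yara
Event 4 (give coin: Yara -> Oscar). State: watch:Oscar, map:Oscar, coin:Oscar
Event 5 (give watch: Oscar -> Nina). State: watch:Nina, map:Oscar, coin:Oscar
Event 6 (swap watch<->map: now watch:Oscar, map:Nina). State: watch:Oscar, map:Nina, coin:Oscar
Event 7 (give map: Nina -> Yara). State: watch:Oscar, map:Yara, coin:Oscar
Event 8 (give map: Yara -> Oscar). State: watch:Oscar, map:Oscar, coin:Oscar
Event 9 (give watch: Oscar -> Nina). State: watch:Nina, map:Oscar, coin:Oscar
Event 10 (give coin: Oscar -> Yara). State: watch:Nina, map:Oscar, coin:Yara

Final state: watch:Nina, map:Oscar, coin:Yara
Oscar holds: map.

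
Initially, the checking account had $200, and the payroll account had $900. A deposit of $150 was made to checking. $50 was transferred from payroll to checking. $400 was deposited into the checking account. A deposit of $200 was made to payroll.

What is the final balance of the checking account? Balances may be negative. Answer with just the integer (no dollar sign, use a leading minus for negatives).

Tracking account balances step by step:
Start: checking=200, payroll=900
Event 1 (deposit 150 to checking): checking: 200 + 150 = 350. Balances: checking=350, payroll=900
Event 2 (transfer 50 payroll -> checking): payroll: 900 - 50 = 850, checking: 350 + 50 = 400. Balances: checking=400, payroll=850
Event 3 (deposit 400 to checking): checking: 400 + 400 = 800. Balances: checking=800, payroll=850
Event 4 (deposit 200 to payroll): payroll: 850 + 200 = 1050. Balances: checking=800, payroll=1050

Final balance of checking: 800

Answer: 800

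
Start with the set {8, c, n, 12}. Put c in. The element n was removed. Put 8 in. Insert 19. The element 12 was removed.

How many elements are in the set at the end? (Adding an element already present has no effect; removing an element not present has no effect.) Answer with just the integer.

Tracking the set through each operation:
Start: {12, 8, c, n}
Event 1 (add c): already present, no change. Set: {12, 8, c, n}
Event 2 (remove n): removed. Set: {12, 8, c}
Event 3 (add 8): already present, no change. Set: {12, 8, c}
Event 4 (add 19): added. Set: {12, 19, 8, c}
Event 5 (remove 12): removed. Set: {19, 8, c}

Final set: {19, 8, c} (size 3)

Answer: 3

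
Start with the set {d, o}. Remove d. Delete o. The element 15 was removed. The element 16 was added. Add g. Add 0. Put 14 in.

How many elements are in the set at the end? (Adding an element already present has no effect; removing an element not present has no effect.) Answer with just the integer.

Tracking the set through each operation:
Start: {d, o}
Event 1 (remove d): removed. Set: {o}
Event 2 (remove o): removed. Set: {}
Event 3 (remove 15): not present, no change. Set: {}
Event 4 (add 16): added. Set: {16}
Event 5 (add g): added. Set: {16, g}
Event 6 (add 0): added. Set: {0, 16, g}
Event 7 (add 14): added. Set: {0, 14, 16, g}

Final set: {0, 14, 16, g} (size 4)

Answer: 4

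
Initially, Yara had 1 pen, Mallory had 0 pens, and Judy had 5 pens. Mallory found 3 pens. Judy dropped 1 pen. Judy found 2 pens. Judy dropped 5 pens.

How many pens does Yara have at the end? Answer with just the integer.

Answer: 1

Derivation:
Tracking counts step by step:
Start: Yara=1, Mallory=0, Judy=5
Event 1 (Mallory +3): Mallory: 0 -> 3. State: Yara=1, Mallory=3, Judy=5
Event 2 (Judy -1): Judy: 5 -> 4. State: Yara=1, Mallory=3, Judy=4
Event 3 (Judy +2): Judy: 4 -> 6. State: Yara=1, Mallory=3, Judy=6
Event 4 (Judy -5): Judy: 6 -> 1. State: Yara=1, Mallory=3, Judy=1

Yara's final count: 1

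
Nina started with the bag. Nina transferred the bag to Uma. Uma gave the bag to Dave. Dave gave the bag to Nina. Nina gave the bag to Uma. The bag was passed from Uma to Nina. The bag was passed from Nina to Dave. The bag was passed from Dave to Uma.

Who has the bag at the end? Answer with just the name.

Answer: Uma

Derivation:
Tracking the bag through each event:
Start: Nina has the bag.
After event 1: Uma has the bag.
After event 2: Dave has the bag.
After event 3: Nina has the bag.
After event 4: Uma has the bag.
After event 5: Nina has the bag.
After event 6: Dave has the bag.
After event 7: Uma has the bag.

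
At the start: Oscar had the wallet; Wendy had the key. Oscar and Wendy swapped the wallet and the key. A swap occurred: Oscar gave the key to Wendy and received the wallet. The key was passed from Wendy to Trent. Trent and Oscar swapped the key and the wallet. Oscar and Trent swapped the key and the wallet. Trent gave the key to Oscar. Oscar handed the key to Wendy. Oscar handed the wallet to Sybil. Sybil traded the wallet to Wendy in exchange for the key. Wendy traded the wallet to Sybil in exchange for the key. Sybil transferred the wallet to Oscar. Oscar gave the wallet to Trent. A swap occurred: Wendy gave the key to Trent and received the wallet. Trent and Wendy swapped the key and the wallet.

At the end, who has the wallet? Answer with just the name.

Tracking all object holders:
Start: wallet:Oscar, key:Wendy
Event 1 (swap wallet<->key: now wallet:Wendy, key:Oscar). State: wallet:Wendy, key:Oscar
Event 2 (swap key<->wallet: now key:Wendy, wallet:Oscar). State: wallet:Oscar, key:Wendy
Event 3 (give key: Wendy -> Trent). State: wallet:Oscar, key:Trent
Event 4 (swap key<->wallet: now key:Oscar, wallet:Trent). State: wallet:Trent, key:Oscar
Event 5 (swap key<->wallet: now key:Trent, wallet:Oscar). State: wallet:Oscar, key:Trent
Event 6 (give key: Trent -> Oscar). State: wallet:Oscar, key:Oscar
Event 7 (give key: Oscar -> Wendy). State: wallet:Oscar, key:Wendy
Event 8 (give wallet: Oscar -> Sybil). State: wallet:Sybil, key:Wendy
Event 9 (swap wallet<->key: now wallet:Wendy, key:Sybil). State: wallet:Wendy, key:Sybil
Event 10 (swap wallet<->key: now wallet:Sybil, key:Wendy). State: wallet:Sybil, key:Wendy
Event 11 (give wallet: Sybil -> Oscar). State: wallet:Oscar, key:Wendy
Event 12 (give wallet: Oscar -> Trent). State: wallet:Trent, key:Wendy
Event 13 (swap key<->wallet: now key:Trent, wallet:Wendy). State: wallet:Wendy, key:Trent
Event 14 (swap key<->wallet: now key:Wendy, wallet:Trent). State: wallet:Trent, key:Wendy

Final state: wallet:Trent, key:Wendy
The wallet is held by Trent.

Answer: Trent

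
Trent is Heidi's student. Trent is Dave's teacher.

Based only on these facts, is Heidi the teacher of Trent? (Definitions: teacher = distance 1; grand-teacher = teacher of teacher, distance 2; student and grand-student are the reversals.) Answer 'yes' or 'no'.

Reconstructing the teacher chain from the given facts:
  Heidi -> Trent -> Dave
(each arrow means 'teacher of the next')
Positions in the chain (0 = top):
  position of Heidi: 0
  position of Trent: 1
  position of Dave: 2

Heidi is at position 0, Trent is at position 1; signed distance (j - i) = 1.
'teacher' requires j - i = 1. Actual distance is 1, so the relation HOLDS.

Answer: yes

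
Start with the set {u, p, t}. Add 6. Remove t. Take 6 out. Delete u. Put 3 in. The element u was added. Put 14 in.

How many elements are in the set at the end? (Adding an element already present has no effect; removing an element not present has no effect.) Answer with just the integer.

Answer: 4

Derivation:
Tracking the set through each operation:
Start: {p, t, u}
Event 1 (add 6): added. Set: {6, p, t, u}
Event 2 (remove t): removed. Set: {6, p, u}
Event 3 (remove 6): removed. Set: {p, u}
Event 4 (remove u): removed. Set: {p}
Event 5 (add 3): added. Set: {3, p}
Event 6 (add u): added. Set: {3, p, u}
Event 7 (add 14): added. Set: {14, 3, p, u}

Final set: {14, 3, p, u} (size 4)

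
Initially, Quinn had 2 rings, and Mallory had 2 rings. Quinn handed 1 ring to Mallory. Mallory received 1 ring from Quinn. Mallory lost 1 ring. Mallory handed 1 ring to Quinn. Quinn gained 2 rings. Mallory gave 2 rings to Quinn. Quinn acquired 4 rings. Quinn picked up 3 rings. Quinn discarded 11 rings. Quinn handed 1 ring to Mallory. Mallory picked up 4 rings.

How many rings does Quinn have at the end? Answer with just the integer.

Answer: 0

Derivation:
Tracking counts step by step:
Start: Quinn=2, Mallory=2
Event 1 (Quinn -> Mallory, 1): Quinn: 2 -> 1, Mallory: 2 -> 3. State: Quinn=1, Mallory=3
Event 2 (Quinn -> Mallory, 1): Quinn: 1 -> 0, Mallory: 3 -> 4. State: Quinn=0, Mallory=4
Event 3 (Mallory -1): Mallory: 4 -> 3. State: Quinn=0, Mallory=3
Event 4 (Mallory -> Quinn, 1): Mallory: 3 -> 2, Quinn: 0 -> 1. State: Quinn=1, Mallory=2
Event 5 (Quinn +2): Quinn: 1 -> 3. State: Quinn=3, Mallory=2
Event 6 (Mallory -> Quinn, 2): Mallory: 2 -> 0, Quinn: 3 -> 5. State: Quinn=5, Mallory=0
Event 7 (Quinn +4): Quinn: 5 -> 9. State: Quinn=9, Mallory=0
Event 8 (Quinn +3): Quinn: 9 -> 12. State: Quinn=12, Mallory=0
Event 9 (Quinn -11): Quinn: 12 -> 1. State: Quinn=1, Mallory=0
Event 10 (Quinn -> Mallory, 1): Quinn: 1 -> 0, Mallory: 0 -> 1. State: Quinn=0, Mallory=1
Event 11 (Mallory +4): Mallory: 1 -> 5. State: Quinn=0, Mallory=5

Quinn's final count: 0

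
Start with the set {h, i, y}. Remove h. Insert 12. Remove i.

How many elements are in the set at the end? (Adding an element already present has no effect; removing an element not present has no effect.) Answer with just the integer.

Tracking the set through each operation:
Start: {h, i, y}
Event 1 (remove h): removed. Set: {i, y}
Event 2 (add 12): added. Set: {12, i, y}
Event 3 (remove i): removed. Set: {12, y}

Final set: {12, y} (size 2)

Answer: 2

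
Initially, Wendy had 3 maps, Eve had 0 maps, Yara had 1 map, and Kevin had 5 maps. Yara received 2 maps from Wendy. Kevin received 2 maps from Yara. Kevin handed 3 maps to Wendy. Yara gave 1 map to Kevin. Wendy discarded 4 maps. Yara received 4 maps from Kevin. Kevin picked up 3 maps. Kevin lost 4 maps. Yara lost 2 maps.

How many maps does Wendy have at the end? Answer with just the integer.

Tracking counts step by step:
Start: Wendy=3, Eve=0, Yara=1, Kevin=5
Event 1 (Wendy -> Yara, 2): Wendy: 3 -> 1, Yara: 1 -> 3. State: Wendy=1, Eve=0, Yara=3, Kevin=5
Event 2 (Yara -> Kevin, 2): Yara: 3 -> 1, Kevin: 5 -> 7. State: Wendy=1, Eve=0, Yara=1, Kevin=7
Event 3 (Kevin -> Wendy, 3): Kevin: 7 -> 4, Wendy: 1 -> 4. State: Wendy=4, Eve=0, Yara=1, Kevin=4
Event 4 (Yara -> Kevin, 1): Yara: 1 -> 0, Kevin: 4 -> 5. State: Wendy=4, Eve=0, Yara=0, Kevin=5
Event 5 (Wendy -4): Wendy: 4 -> 0. State: Wendy=0, Eve=0, Yara=0, Kevin=5
Event 6 (Kevin -> Yara, 4): Kevin: 5 -> 1, Yara: 0 -> 4. State: Wendy=0, Eve=0, Yara=4, Kevin=1
Event 7 (Kevin +3): Kevin: 1 -> 4. State: Wendy=0, Eve=0, Yara=4, Kevin=4
Event 8 (Kevin -4): Kevin: 4 -> 0. State: Wendy=0, Eve=0, Yara=4, Kevin=0
Event 9 (Yara -2): Yara: 4 -> 2. State: Wendy=0, Eve=0, Yara=2, Kevin=0

Wendy's final count: 0

Answer: 0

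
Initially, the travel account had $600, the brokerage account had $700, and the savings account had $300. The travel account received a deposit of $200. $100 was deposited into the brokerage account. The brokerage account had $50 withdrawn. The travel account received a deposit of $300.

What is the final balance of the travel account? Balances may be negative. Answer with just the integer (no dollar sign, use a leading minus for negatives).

Tracking account balances step by step:
Start: travel=600, brokerage=700, savings=300
Event 1 (deposit 200 to travel): travel: 600 + 200 = 800. Balances: travel=800, brokerage=700, savings=300
Event 2 (deposit 100 to brokerage): brokerage: 700 + 100 = 800. Balances: travel=800, brokerage=800, savings=300
Event 3 (withdraw 50 from brokerage): brokerage: 800 - 50 = 750. Balances: travel=800, brokerage=750, savings=300
Event 4 (deposit 300 to travel): travel: 800 + 300 = 1100. Balances: travel=1100, brokerage=750, savings=300

Final balance of travel: 1100

Answer: 1100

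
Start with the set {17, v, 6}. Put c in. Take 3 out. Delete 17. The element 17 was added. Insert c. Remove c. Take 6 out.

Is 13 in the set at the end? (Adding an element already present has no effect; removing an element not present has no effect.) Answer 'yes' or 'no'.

Tracking the set through each operation:
Start: {17, 6, v}
Event 1 (add c): added. Set: {17, 6, c, v}
Event 2 (remove 3): not present, no change. Set: {17, 6, c, v}
Event 3 (remove 17): removed. Set: {6, c, v}
Event 4 (add 17): added. Set: {17, 6, c, v}
Event 5 (add c): already present, no change. Set: {17, 6, c, v}
Event 6 (remove c): removed. Set: {17, 6, v}
Event 7 (remove 6): removed. Set: {17, v}

Final set: {17, v} (size 2)
13 is NOT in the final set.

Answer: no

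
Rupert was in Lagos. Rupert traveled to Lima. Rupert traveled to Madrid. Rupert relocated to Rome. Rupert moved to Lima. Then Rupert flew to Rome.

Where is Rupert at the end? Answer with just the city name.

Tracking Rupert's location:
Start: Rupert is in Lagos.
After move 1: Lagos -> Lima. Rupert is in Lima.
After move 2: Lima -> Madrid. Rupert is in Madrid.
After move 3: Madrid -> Rome. Rupert is in Rome.
After move 4: Rome -> Lima. Rupert is in Lima.
After move 5: Lima -> Rome. Rupert is in Rome.

Answer: Rome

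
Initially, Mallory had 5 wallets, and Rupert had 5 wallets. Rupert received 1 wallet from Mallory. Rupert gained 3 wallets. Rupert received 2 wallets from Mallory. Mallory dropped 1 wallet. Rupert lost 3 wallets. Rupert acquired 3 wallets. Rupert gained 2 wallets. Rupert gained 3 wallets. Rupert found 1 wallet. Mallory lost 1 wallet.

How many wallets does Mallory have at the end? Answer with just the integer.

Answer: 0

Derivation:
Tracking counts step by step:
Start: Mallory=5, Rupert=5
Event 1 (Mallory -> Rupert, 1): Mallory: 5 -> 4, Rupert: 5 -> 6. State: Mallory=4, Rupert=6
Event 2 (Rupert +3): Rupert: 6 -> 9. State: Mallory=4, Rupert=9
Event 3 (Mallory -> Rupert, 2): Mallory: 4 -> 2, Rupert: 9 -> 11. State: Mallory=2, Rupert=11
Event 4 (Mallory -1): Mallory: 2 -> 1. State: Mallory=1, Rupert=11
Event 5 (Rupert -3): Rupert: 11 -> 8. State: Mallory=1, Rupert=8
Event 6 (Rupert +3): Rupert: 8 -> 11. State: Mallory=1, Rupert=11
Event 7 (Rupert +2): Rupert: 11 -> 13. State: Mallory=1, Rupert=13
Event 8 (Rupert +3): Rupert: 13 -> 16. State: Mallory=1, Rupert=16
Event 9 (Rupert +1): Rupert: 16 -> 17. State: Mallory=1, Rupert=17
Event 10 (Mallory -1): Mallory: 1 -> 0. State: Mallory=0, Rupert=17

Mallory's final count: 0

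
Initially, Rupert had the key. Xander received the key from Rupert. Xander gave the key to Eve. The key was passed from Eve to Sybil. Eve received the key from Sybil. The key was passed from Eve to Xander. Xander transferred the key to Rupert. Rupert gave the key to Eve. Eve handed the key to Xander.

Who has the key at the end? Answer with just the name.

Tracking the key through each event:
Start: Rupert has the key.
After event 1: Xander has the key.
After event 2: Eve has the key.
After event 3: Sybil has the key.
After event 4: Eve has the key.
After event 5: Xander has the key.
After event 6: Rupert has the key.
After event 7: Eve has the key.
After event 8: Xander has the key.

Answer: Xander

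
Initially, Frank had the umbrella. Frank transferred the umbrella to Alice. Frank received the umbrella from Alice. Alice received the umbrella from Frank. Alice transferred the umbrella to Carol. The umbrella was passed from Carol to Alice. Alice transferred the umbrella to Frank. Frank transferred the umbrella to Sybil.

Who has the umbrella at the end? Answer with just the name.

Tracking the umbrella through each event:
Start: Frank has the umbrella.
After event 1: Alice has the umbrella.
After event 2: Frank has the umbrella.
After event 3: Alice has the umbrella.
After event 4: Carol has the umbrella.
After event 5: Alice has the umbrella.
After event 6: Frank has the umbrella.
After event 7: Sybil has the umbrella.

Answer: Sybil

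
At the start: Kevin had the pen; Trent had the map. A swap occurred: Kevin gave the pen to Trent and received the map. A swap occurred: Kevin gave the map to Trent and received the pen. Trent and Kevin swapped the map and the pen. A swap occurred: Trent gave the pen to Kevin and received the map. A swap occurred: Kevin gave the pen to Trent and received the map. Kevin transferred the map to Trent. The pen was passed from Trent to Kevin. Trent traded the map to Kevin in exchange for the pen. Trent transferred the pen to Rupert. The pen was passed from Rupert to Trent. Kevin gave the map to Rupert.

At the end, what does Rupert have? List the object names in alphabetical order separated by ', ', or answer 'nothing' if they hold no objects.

Answer: map

Derivation:
Tracking all object holders:
Start: pen:Kevin, map:Trent
Event 1 (swap pen<->map: now pen:Trent, map:Kevin). State: pen:Trent, map:Kevin
Event 2 (swap map<->pen: now map:Trent, pen:Kevin). State: pen:Kevin, map:Trent
Event 3 (swap map<->pen: now map:Kevin, pen:Trent). State: pen:Trent, map:Kevin
Event 4 (swap pen<->map: now pen:Kevin, map:Trent). State: pen:Kevin, map:Trent
Event 5 (swap pen<->map: now pen:Trent, map:Kevin). State: pen:Trent, map:Kevin
Event 6 (give map: Kevin -> Trent). State: pen:Trent, map:Trent
Event 7 (give pen: Trent -> Kevin). State: pen:Kevin, map:Trent
Event 8 (swap map<->pen: now map:Kevin, pen:Trent). State: pen:Trent, map:Kevin
Event 9 (give pen: Trent -> Rupert). State: pen:Rupert, map:Kevin
Event 10 (give pen: Rupert -> Trent). State: pen:Trent, map:Kevin
Event 11 (give map: Kevin -> Rupert). State: pen:Trent, map:Rupert

Final state: pen:Trent, map:Rupert
Rupert holds: map.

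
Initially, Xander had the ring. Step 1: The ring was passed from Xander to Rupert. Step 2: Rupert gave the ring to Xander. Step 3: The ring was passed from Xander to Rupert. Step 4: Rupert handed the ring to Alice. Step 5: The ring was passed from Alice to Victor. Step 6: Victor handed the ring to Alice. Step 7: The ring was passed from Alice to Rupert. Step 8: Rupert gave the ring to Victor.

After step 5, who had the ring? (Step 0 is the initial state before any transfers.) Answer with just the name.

Answer: Victor

Derivation:
Tracking the ring holder through step 5:
After step 0 (start): Xander
After step 1: Rupert
After step 2: Xander
After step 3: Rupert
After step 4: Alice
After step 5: Victor

At step 5, the holder is Victor.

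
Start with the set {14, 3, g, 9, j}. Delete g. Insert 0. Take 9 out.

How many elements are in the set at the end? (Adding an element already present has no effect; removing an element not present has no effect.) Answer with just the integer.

Tracking the set through each operation:
Start: {14, 3, 9, g, j}
Event 1 (remove g): removed. Set: {14, 3, 9, j}
Event 2 (add 0): added. Set: {0, 14, 3, 9, j}
Event 3 (remove 9): removed. Set: {0, 14, 3, j}

Final set: {0, 14, 3, j} (size 4)

Answer: 4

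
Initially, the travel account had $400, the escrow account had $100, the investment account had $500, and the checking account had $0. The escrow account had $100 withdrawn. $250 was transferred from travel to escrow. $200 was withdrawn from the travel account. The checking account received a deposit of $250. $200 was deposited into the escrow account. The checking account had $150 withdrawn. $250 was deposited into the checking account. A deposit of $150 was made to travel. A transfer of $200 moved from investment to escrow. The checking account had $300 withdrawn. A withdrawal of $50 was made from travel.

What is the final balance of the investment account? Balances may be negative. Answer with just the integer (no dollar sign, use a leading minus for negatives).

Answer: 300

Derivation:
Tracking account balances step by step:
Start: travel=400, escrow=100, investment=500, checking=0
Event 1 (withdraw 100 from escrow): escrow: 100 - 100 = 0. Balances: travel=400, escrow=0, investment=500, checking=0
Event 2 (transfer 250 travel -> escrow): travel: 400 - 250 = 150, escrow: 0 + 250 = 250. Balances: travel=150, escrow=250, investment=500, checking=0
Event 3 (withdraw 200 from travel): travel: 150 - 200 = -50. Balances: travel=-50, escrow=250, investment=500, checking=0
Event 4 (deposit 250 to checking): checking: 0 + 250 = 250. Balances: travel=-50, escrow=250, investment=500, checking=250
Event 5 (deposit 200 to escrow): escrow: 250 + 200 = 450. Balances: travel=-50, escrow=450, investment=500, checking=250
Event 6 (withdraw 150 from checking): checking: 250 - 150 = 100. Balances: travel=-50, escrow=450, investment=500, checking=100
Event 7 (deposit 250 to checking): checking: 100 + 250 = 350. Balances: travel=-50, escrow=450, investment=500, checking=350
Event 8 (deposit 150 to travel): travel: -50 + 150 = 100. Balances: travel=100, escrow=450, investment=500, checking=350
Event 9 (transfer 200 investment -> escrow): investment: 500 - 200 = 300, escrow: 450 + 200 = 650. Balances: travel=100, escrow=650, investment=300, checking=350
Event 10 (withdraw 300 from checking): checking: 350 - 300 = 50. Balances: travel=100, escrow=650, investment=300, checking=50
Event 11 (withdraw 50 from travel): travel: 100 - 50 = 50. Balances: travel=50, escrow=650, investment=300, checking=50

Final balance of investment: 300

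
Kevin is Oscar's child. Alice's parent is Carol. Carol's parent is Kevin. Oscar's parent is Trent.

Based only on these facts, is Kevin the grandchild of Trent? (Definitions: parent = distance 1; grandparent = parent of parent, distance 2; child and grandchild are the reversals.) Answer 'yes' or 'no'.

Answer: yes

Derivation:
Reconstructing the parent chain from the given facts:
  Trent -> Oscar -> Kevin -> Carol -> Alice
(each arrow means 'parent of the next')
Positions in the chain (0 = top):
  position of Trent: 0
  position of Oscar: 1
  position of Kevin: 2
  position of Carol: 3
  position of Alice: 4

Kevin is at position 2, Trent is at position 0; signed distance (j - i) = -2.
'grandchild' requires j - i = -2. Actual distance is -2, so the relation HOLDS.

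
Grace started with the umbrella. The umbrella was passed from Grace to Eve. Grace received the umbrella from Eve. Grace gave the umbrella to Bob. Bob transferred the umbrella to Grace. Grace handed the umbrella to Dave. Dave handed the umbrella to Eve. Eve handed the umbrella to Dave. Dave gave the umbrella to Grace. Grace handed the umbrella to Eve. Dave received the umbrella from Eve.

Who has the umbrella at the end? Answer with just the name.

Tracking the umbrella through each event:
Start: Grace has the umbrella.
After event 1: Eve has the umbrella.
After event 2: Grace has the umbrella.
After event 3: Bob has the umbrella.
After event 4: Grace has the umbrella.
After event 5: Dave has the umbrella.
After event 6: Eve has the umbrella.
After event 7: Dave has the umbrella.
After event 8: Grace has the umbrella.
After event 9: Eve has the umbrella.
After event 10: Dave has the umbrella.

Answer: Dave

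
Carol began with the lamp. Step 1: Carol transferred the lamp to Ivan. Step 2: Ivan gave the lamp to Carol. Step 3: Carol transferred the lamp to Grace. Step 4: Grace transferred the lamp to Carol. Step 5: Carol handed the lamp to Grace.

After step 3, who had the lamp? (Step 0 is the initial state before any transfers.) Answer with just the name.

Answer: Grace

Derivation:
Tracking the lamp holder through step 3:
After step 0 (start): Carol
After step 1: Ivan
After step 2: Carol
After step 3: Grace

At step 3, the holder is Grace.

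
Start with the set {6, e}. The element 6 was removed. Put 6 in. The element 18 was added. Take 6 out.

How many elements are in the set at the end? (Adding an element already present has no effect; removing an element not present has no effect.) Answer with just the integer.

Answer: 2

Derivation:
Tracking the set through each operation:
Start: {6, e}
Event 1 (remove 6): removed. Set: {e}
Event 2 (add 6): added. Set: {6, e}
Event 3 (add 18): added. Set: {18, 6, e}
Event 4 (remove 6): removed. Set: {18, e}

Final set: {18, e} (size 2)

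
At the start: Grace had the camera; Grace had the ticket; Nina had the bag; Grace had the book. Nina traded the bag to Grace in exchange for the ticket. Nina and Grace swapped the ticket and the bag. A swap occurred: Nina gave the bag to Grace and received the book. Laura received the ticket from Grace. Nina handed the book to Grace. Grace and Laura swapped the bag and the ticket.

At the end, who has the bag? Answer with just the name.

Answer: Laura

Derivation:
Tracking all object holders:
Start: camera:Grace, ticket:Grace, bag:Nina, book:Grace
Event 1 (swap bag<->ticket: now bag:Grace, ticket:Nina). State: camera:Grace, ticket:Nina, bag:Grace, book:Grace
Event 2 (swap ticket<->bag: now ticket:Grace, bag:Nina). State: camera:Grace, ticket:Grace, bag:Nina, book:Grace
Event 3 (swap bag<->book: now bag:Grace, book:Nina). State: camera:Grace, ticket:Grace, bag:Grace, book:Nina
Event 4 (give ticket: Grace -> Laura). State: camera:Grace, ticket:Laura, bag:Grace, book:Nina
Event 5 (give book: Nina -> Grace). State: camera:Grace, ticket:Laura, bag:Grace, book:Grace
Event 6 (swap bag<->ticket: now bag:Laura, ticket:Grace). State: camera:Grace, ticket:Grace, bag:Laura, book:Grace

Final state: camera:Grace, ticket:Grace, bag:Laura, book:Grace
The bag is held by Laura.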